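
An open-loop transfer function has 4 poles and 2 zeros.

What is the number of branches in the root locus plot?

Root locus has n branches where n = number of poles = 4.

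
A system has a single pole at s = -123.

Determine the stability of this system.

Pole at s = -123 is in the left half-plane. Stable.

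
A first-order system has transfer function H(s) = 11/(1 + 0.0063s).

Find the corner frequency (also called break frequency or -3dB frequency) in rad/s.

Corner frequency = 1/τ = 1/0.0063 = 158.73 rad/s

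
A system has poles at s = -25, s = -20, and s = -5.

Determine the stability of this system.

All poles are in the left half-plane. System is stable.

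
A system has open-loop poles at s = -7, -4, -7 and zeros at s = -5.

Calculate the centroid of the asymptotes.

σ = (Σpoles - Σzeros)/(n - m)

σ = (Σpoles - Σzeros)/(n - m) = (-18 - (-5))/(3 - 1) = -13/2 = -6.5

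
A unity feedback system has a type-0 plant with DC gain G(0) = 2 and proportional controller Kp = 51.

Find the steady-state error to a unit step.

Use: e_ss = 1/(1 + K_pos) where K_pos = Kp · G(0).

K_pos = Kp · G(0) = 51 × 2 = 102. e_ss = 1/(1 + 102) = 0.0097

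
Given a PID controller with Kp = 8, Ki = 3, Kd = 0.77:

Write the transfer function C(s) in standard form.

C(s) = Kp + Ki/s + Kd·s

Substituting values: C(s) = 8 + 3/s + 0.77s = (0.77s² + 8s + 3)/s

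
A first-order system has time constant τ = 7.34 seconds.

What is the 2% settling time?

For first-order system, 2% settling time ≈ 4τ = 4 × 7.34 = 29.36 s.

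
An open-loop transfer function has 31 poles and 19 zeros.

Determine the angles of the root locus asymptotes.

n - m = 31 - 19 = 12. Angles: θk = (2k + 1)·180°/12 = 15°, 45°, 75°, 105°, 135°, 165°, 195°, 225°, 255°, 285°, 315°, 345°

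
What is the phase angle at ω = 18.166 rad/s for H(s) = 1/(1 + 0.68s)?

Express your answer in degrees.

Phase = -arctan(ωτ) = -arctan(18.166 × 0.68) = -85.4°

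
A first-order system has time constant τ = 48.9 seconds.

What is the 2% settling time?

For first-order system, 2% settling time ≈ 4τ = 4 × 48.9 = 195.6 s.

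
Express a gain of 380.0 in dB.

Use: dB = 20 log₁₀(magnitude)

dB = 20 log₁₀(380.0) = 51.6 dB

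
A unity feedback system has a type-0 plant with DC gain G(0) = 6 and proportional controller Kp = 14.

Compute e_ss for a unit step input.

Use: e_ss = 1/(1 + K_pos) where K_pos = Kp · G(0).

K_pos = Kp · G(0) = 14 × 6 = 84. e_ss = 1/(1 + 84) = 0.0118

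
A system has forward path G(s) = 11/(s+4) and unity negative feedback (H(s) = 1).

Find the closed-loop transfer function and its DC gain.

T(s) = G/(1+GH) = [11/(s+4)] / [1 + 11/(s+4)] = 11/(s+4+11) = 11/(s+15). DC gain = 11/15 = 0.7333.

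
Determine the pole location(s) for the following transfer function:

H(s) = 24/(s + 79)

Pole is where denominator = 0: s + 79 = 0, so s = -79.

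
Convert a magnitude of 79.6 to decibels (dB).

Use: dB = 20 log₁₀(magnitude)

dB = 20 log₁₀(79.6) = 38.0 dB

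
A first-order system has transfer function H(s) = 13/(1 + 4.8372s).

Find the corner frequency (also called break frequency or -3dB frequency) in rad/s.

Corner frequency = 1/τ = 1/4.8372 = 0.207 rad/s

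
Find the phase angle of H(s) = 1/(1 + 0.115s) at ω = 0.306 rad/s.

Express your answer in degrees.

Phase = -arctan(ωτ) = -arctan(0.306 × 0.115) = -2.0°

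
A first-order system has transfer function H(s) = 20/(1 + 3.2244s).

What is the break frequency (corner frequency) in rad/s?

Corner frequency = 1/τ = 1/3.2244 = 0.31 rad/s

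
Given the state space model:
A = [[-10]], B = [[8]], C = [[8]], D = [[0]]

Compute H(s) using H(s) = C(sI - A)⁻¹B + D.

(sI - A)⁻¹ = 1/(s + 10). H(s) = 8 × 8/(s + 10) + 0 = 64/(s + 10).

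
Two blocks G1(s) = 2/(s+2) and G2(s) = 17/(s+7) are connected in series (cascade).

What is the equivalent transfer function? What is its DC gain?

Series: multiply transfer functions. G_eq = 2/(s+2) × 17/(s+7) = 34/((s+2)(s+7)). DC gain = 34/(2×7) = 2.4286.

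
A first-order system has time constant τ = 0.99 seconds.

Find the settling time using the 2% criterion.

For first-order system, 2% settling time ≈ 4τ = 4 × 0.99 = 3.96 s.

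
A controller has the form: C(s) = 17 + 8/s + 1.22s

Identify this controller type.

This is a Proportional-Integral-Derivative (PID) controller.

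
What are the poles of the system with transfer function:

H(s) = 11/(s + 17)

Pole is where denominator = 0: s + 17 = 0, so s = -17.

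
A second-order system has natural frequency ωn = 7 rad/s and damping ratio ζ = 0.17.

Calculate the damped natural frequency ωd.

ωd = ωn√(1 - ζ²) = 7√(1 - 0.17²) = 6.9 rad/s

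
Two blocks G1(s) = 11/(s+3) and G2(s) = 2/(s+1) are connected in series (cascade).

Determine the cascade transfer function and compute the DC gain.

Series: multiply transfer functions. G_eq = 11/(s+3) × 2/(s+1) = 22/((s+3)(s+1)). DC gain = 22/(3×1) = 7.3333.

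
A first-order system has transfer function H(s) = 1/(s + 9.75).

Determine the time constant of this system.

For H(s) = 1/(s + 1/τ), the pole is at -1/τ = -9.75, so τ = 1/9.75 = 0.1026 s.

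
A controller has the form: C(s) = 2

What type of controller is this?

This is a Proportional (P) controller.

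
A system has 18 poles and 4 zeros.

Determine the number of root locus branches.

Root locus has n branches where n = number of poles = 18.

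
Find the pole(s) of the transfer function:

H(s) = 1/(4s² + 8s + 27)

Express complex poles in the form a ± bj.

Discriminant = 8² - 4×4×27 = 64 - 432 = -368 < 0, so the poles are a complex conjugate pair s = (-8 ± j√368)/(2×4). Real part = -8/(2×4) = -8/8 = -1; imaginary part = ±√368/(2×4) ≈ 2.3979. Poles: s = -1 ± 2.3979j.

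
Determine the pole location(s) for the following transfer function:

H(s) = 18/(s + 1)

Pole is where denominator = 0: s + 1 = 0, so s = -1.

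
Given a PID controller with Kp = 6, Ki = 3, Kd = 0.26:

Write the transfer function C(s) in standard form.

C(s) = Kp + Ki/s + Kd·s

Substituting values: C(s) = 6 + 3/s + 0.26s = (0.26s² + 6s + 3)/s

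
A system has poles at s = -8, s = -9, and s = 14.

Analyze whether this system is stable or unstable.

Pole(s) at s = 14 are not in the left half-plane. System is unstable.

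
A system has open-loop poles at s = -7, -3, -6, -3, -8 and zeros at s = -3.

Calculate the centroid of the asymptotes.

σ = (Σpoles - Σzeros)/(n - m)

σ = (Σpoles - Σzeros)/(n - m) = (-27 - (-3))/(5 - 1) = -24/4 = -6.0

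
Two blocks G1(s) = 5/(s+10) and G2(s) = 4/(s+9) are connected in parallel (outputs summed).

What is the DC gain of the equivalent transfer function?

Parallel: G_eq = G1 + G2. DC gain = G1(0) + G2(0) = 5/10 + 4/9 = 0.5 + 0.4444 = 0.9444.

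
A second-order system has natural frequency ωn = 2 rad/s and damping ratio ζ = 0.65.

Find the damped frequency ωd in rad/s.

ωd = ωn√(1 - ζ²) = 2√(1 - 0.65²) = 1.52 rad/s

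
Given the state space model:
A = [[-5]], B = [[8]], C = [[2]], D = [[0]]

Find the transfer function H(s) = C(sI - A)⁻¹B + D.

(sI - A)⁻¹ = 1/(s + 5). H(s) = 2 × 8/(s + 5) + 0 = 16/(s + 5).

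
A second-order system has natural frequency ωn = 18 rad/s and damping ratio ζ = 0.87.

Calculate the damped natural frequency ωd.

ωd = ωn√(1 - ζ²) = 18√(1 - 0.87²) = 8.87 rad/s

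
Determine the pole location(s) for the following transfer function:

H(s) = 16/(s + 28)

Pole is where denominator = 0: s + 28 = 0, so s = -28.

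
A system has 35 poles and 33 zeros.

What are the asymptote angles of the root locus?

n - m = 35 - 33 = 2. Angles: θk = (2k + 1)·180°/2 = 90°, 270°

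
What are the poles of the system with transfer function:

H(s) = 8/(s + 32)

Pole is where denominator = 0: s + 32 = 0, so s = -32.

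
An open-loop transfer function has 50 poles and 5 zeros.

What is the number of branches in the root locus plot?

Root locus has n branches where n = number of poles = 50.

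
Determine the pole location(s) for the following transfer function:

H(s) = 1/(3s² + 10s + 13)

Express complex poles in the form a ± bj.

Discriminant = 10² - 4×3×13 = 100 - 156 = -56 < 0, so the poles are a complex conjugate pair s = (-10 ± j√56)/(2×3). Real part = -10/(2×3) = -10/6 ≈ -1.6667; imaginary part = ±√56/(2×3) ≈ 1.2472. Poles: s = -1.6667 ± 1.2472j.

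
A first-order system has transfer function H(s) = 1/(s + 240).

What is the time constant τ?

For H(s) = 1/(s + 1/τ), the pole is at -1/τ = -240, so τ = 1/240 = 0.0042 s.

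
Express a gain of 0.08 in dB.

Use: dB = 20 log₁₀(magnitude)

dB = 20 log₁₀(0.08) = -21.9 dB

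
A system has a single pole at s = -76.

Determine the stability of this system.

Pole at s = -76 is in the left half-plane. Stable.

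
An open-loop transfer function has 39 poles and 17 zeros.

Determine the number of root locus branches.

Root locus has n branches where n = number of poles = 39.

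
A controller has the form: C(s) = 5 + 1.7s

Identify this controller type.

This is a Proportional-Derivative (PD) controller.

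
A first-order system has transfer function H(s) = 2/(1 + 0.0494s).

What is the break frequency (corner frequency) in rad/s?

Corner frequency = 1/τ = 1/0.0494 = 20.243 rad/s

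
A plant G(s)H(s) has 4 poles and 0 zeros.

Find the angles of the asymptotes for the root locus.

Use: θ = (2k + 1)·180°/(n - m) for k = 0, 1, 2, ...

n - m = 4 - 0 = 4. Angles: θk = (2k + 1)·180°/4 = 45°, 135°, 225°, 315°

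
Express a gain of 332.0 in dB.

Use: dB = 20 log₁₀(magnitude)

dB = 20 log₁₀(332.0) = 50.4 dB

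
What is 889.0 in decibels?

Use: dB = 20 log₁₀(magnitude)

dB = 20 log₁₀(889.0) = 59.0 dB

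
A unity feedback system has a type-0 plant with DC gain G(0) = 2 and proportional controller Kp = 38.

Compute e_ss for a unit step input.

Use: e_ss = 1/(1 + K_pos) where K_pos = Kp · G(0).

K_pos = Kp · G(0) = 38 × 2 = 76. e_ss = 1/(1 + 76) = 0.0130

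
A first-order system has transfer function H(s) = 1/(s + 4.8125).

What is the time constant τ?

For H(s) = 1/(s + 1/τ), the pole is at -1/τ = -4.8125, so τ = 1/4.8125 = 0.2078 s.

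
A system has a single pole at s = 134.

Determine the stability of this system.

Pole at s = 134 is in the right half-plane. Unstable.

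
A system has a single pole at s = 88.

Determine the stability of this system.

Pole at s = 88 is in the right half-plane. Unstable.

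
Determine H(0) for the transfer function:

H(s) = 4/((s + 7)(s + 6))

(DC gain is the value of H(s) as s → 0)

DC gain = H(0) = 4/(7 × 6) = 4/42 = 0.0952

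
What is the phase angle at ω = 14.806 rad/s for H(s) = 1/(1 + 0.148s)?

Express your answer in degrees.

Phase = -arctan(ωτ) = -arctan(14.806 × 0.148) = -65.5°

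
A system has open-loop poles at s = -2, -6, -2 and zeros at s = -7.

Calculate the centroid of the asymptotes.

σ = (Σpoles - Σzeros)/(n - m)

σ = (Σpoles - Σzeros)/(n - m) = (-10 - (-7))/(3 - 1) = -3/2 = -1.5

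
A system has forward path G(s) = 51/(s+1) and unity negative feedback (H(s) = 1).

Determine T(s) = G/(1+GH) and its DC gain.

T(s) = G/(1+GH) = [51/(s+1)] / [1 + 51/(s+1)] = 51/(s+1+51) = 51/(s+52). DC gain = 51/52 = 0.9808.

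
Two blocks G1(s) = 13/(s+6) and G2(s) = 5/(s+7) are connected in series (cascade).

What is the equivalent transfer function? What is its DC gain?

Series: multiply transfer functions. G_eq = 13/(s+6) × 5/(s+7) = 65/((s+6)(s+7)). DC gain = 65/(6×7) = 1.5476.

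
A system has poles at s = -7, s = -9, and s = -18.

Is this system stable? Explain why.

All poles are in the left half-plane. System is stable.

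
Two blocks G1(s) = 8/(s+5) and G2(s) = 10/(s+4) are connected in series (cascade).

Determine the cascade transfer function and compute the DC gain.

Series: multiply transfer functions. G_eq = 8/(s+5) × 10/(s+4) = 80/((s+5)(s+4)). DC gain = 80/(5×4) = 4.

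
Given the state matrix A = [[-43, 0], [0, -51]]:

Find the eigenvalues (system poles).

For diagonal matrix, eigenvalues are diagonal entries: λ₁ = -43, λ₂ = -51.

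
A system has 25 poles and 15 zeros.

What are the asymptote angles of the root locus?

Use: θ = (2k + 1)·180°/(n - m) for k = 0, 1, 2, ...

n - m = 25 - 15 = 10. Angles: θk = (2k + 1)·180°/10 = 18°, 54°, 90°, 126°, 162°, 198°, 234°, 270°, 306°, 342°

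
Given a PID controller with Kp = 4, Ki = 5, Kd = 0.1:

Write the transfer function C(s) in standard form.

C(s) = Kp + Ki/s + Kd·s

Substituting values: C(s) = 4 + 5/s + 0.1s = (0.1s² + 4s + 5)/s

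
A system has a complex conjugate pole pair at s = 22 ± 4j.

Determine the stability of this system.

Real part of poles is 22 (> 0, right half-plane). Unstable.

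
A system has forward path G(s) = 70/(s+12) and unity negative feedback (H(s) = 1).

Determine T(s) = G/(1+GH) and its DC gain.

T(s) = G/(1+GH) = [70/(s+12)] / [1 + 70/(s+12)] = 70/(s+12+70) = 70/(s+82). DC gain = 70/82 = 0.8537.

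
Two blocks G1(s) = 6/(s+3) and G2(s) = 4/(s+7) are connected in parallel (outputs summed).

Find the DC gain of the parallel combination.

Parallel: G_eq = G1 + G2. DC gain = G1(0) + G2(0) = 6/3 + 4/7 = 2 + 0.5714 = 2.5714.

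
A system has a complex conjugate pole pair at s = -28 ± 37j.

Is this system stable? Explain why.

Real part of poles is -28 (< 0, left half-plane). Stable.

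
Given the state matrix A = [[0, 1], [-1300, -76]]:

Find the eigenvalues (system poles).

det(A - λI) = λ² - (-76)λ + 1300 = (λ - (-26))(λ - (-50)). Eigenvalues: -26, -50.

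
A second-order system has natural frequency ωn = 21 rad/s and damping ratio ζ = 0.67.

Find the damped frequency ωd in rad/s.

ωd = ωn√(1 - ζ²) = 21√(1 - 0.67²) = 15.59 rad/s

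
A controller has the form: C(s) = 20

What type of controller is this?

This is a Proportional (P) controller.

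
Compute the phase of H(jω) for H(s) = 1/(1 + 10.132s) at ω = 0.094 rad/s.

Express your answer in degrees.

Phase = -arctan(ωτ) = -arctan(0.094 × 10.132) = -43.6°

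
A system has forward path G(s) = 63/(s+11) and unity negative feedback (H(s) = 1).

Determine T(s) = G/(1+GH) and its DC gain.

T(s) = G/(1+GH) = [63/(s+11)] / [1 + 63/(s+11)] = 63/(s+11+63) = 63/(s+74). DC gain = 63/74 = 0.8514.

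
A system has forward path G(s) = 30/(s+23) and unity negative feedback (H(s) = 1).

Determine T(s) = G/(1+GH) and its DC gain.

T(s) = G/(1+GH) = [30/(s+23)] / [1 + 30/(s+23)] = 30/(s+23+30) = 30/(s+53). DC gain = 30/53 = 0.5660.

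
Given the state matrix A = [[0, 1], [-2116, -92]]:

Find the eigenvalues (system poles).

det(A - λI) = λ² - (-92)λ + 2116 = (λ - (-46))(λ - (-46)). Eigenvalues: -46, -46.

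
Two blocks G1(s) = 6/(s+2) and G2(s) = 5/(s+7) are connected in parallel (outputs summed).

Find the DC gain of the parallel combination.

Parallel: G_eq = G1 + G2. DC gain = G1(0) + G2(0) = 6/2 + 5/7 = 3 + 0.7143 = 3.7143.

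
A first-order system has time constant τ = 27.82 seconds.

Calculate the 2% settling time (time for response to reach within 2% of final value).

For first-order system, 2% settling time ≈ 4τ = 4 × 27.82 = 111.28 s.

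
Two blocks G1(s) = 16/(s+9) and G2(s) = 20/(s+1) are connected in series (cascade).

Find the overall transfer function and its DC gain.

Series: multiply transfer functions. G_eq = 16/(s+9) × 20/(s+1) = 320/((s+9)(s+1)). DC gain = 320/(9×1) = 35.5556.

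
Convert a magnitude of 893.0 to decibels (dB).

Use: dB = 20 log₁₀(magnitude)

dB = 20 log₁₀(893.0) = 59.0 dB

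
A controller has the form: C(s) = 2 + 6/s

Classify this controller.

This is a Proportional-Integral (PI) controller.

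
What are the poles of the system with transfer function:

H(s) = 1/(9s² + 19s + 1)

Discriminant = 19² - 4×9×1 = 361 - 36 = 325 > 0, so two distinct real poles. Using quadratic formula: s = (-19 ± √325)/(2×9) = (-19 ± √325)/18, with √325 ≈ 18.0278. s₁ ≈ -0.0540, s₂ ≈ -2.0571. Poles: s₁ = -0.0540, s₂ = -2.0571.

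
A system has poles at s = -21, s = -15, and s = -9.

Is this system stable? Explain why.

All poles are in the left half-plane. System is stable.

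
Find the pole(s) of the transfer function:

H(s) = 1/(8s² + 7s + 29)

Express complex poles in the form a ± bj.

Discriminant = 7² - 4×8×29 = 49 - 928 = -879 < 0, so the poles are a complex conjugate pair s = (-7 ± j√879)/(2×8). Real part = -7/(2×8) = -7/16 = -0.4375; imaginary part = ±√879/(2×8) ≈ 1.8530. Poles: s = -0.4375 ± 1.8530j.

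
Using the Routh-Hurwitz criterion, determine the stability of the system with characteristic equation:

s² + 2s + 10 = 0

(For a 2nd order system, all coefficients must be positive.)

Coefficients: 1, 2, 10. All positive, so system is stable.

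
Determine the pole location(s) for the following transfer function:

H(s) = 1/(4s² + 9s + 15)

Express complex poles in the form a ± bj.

Discriminant = 9² - 4×4×15 = 81 - 240 = -159 < 0, so the poles are a complex conjugate pair s = (-9 ± j√159)/(2×4). Real part = -9/(2×4) = -9/8 = -1.125; imaginary part = ±√159/(2×4) ≈ 1.5762. Poles: s = -1.125 ± 1.5762j.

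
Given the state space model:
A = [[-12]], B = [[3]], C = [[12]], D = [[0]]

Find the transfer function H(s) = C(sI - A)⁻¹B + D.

(sI - A)⁻¹ = 1/(s + 12). H(s) = 12 × 3/(s + 12) + 0 = 36/(s + 12).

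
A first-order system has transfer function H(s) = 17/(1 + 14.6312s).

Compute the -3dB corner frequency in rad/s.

Corner frequency = 1/τ = 1/14.6312 = 0.068 rad/s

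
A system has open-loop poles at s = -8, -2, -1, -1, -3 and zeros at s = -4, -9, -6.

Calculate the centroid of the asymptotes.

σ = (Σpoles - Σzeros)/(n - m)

σ = (Σpoles - Σzeros)/(n - m) = (-15 - (-19))/(5 - 3) = 4/2 = 2.0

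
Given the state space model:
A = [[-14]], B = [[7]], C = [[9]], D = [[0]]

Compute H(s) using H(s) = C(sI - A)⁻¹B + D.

(sI - A)⁻¹ = 1/(s + 14). H(s) = 9 × 7/(s + 14) + 0 = 63/(s + 14).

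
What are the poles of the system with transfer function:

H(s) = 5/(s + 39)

Pole is where denominator = 0: s + 39 = 0, so s = -39.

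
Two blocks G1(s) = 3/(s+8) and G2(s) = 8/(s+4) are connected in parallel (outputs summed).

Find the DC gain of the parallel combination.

Parallel: G_eq = G1 + G2. DC gain = G1(0) + G2(0) = 3/8 + 8/4 = 0.375 + 2 = 2.375.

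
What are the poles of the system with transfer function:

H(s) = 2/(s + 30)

Pole is where denominator = 0: s + 30 = 0, so s = -30.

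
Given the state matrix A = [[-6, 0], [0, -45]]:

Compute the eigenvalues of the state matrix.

For diagonal matrix, eigenvalues are diagonal entries: λ₁ = -6, λ₂ = -45.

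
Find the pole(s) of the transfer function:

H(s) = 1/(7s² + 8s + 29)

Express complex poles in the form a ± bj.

Discriminant = 8² - 4×7×29 = 64 - 812 = -748 < 0, so the poles are a complex conjugate pair s = (-8 ± j√748)/(2×7). Real part = -8/(2×7) = -8/14 ≈ -0.5714; imaginary part = ±√748/(2×7) ≈ 1.9535. Poles: s = -0.5714 ± 1.9535j.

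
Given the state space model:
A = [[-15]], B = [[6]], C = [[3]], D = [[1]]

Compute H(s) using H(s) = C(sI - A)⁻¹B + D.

(sI - A)⁻¹ = 1/(s + 15). H(s) = 3×6/(s + 15) + 1 = (s + 33)/(s + 15).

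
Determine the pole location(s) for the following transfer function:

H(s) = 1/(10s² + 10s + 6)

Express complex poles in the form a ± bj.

Discriminant = 10² - 4×10×6 = 100 - 240 = -140 < 0, so the poles are a complex conjugate pair s = (-10 ± j√140)/(2×10). Real part = -10/(2×10) = -10/20 = -0.5; imaginary part = ±√140/(2×10) ≈ 0.5916. Poles: s = -0.5 ± 0.5916j.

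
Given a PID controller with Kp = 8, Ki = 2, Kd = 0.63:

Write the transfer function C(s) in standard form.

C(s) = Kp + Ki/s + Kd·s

Substituting values: C(s) = 8 + 2/s + 0.63s = (0.63s² + 8s + 2)/s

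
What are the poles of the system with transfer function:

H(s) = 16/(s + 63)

Pole is where denominator = 0: s + 63 = 0, so s = -63.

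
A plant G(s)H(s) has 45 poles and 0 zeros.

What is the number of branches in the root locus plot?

Root locus has n branches where n = number of poles = 45.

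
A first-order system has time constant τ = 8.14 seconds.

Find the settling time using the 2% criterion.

For first-order system, 2% settling time ≈ 4τ = 4 × 8.14 = 32.56 s.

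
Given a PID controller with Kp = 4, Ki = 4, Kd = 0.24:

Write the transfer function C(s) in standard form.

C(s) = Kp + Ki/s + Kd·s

Substituting values: C(s) = 4 + 4/s + 0.24s = (0.24s² + 4s + 4)/s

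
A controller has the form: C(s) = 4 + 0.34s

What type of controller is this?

This is a Proportional-Derivative (PD) controller.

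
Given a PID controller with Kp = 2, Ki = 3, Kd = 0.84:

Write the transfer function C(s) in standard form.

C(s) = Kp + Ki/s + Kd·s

Substituting values: C(s) = 2 + 3/s + 0.84s = (0.84s² + 2s + 3)/s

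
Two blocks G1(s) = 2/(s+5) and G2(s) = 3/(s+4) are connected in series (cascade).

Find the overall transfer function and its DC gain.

Series: multiply transfer functions. G_eq = 2/(s+5) × 3/(s+4) = 6/((s+5)(s+4)). DC gain = 6/(5×4) = 0.3.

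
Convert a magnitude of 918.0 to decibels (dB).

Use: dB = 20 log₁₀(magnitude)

dB = 20 log₁₀(918.0) = 59.3 dB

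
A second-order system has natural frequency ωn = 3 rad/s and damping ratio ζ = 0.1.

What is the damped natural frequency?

ωd = ωn√(1 - ζ²) = 3√(1 - 0.1²) = 2.98 rad/s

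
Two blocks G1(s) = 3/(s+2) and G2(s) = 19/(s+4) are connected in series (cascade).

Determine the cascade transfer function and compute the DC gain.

Series: multiply transfer functions. G_eq = 3/(s+2) × 19/(s+4) = 57/((s+2)(s+4)). DC gain = 57/(2×4) = 7.125.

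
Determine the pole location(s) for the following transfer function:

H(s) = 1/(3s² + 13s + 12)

Discriminant = 13² - 4×3×12 = 169 - 144 = 25 > 0, so two distinct real poles. Using quadratic formula: s = (-13 ± √25)/(2×3) = (-13 ± √25)/6, with √25 = 5. s₁ = -8/6 ≈ -1.3333, s₂ = -18/6 = -3. Poles: s₁ = -1.3333, s₂ = -3.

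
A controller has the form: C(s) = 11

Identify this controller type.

This is a Proportional (P) controller.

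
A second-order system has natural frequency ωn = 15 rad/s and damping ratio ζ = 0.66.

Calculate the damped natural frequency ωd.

ωd = ωn√(1 - ζ²) = 15√(1 - 0.66²) = 11.27 rad/s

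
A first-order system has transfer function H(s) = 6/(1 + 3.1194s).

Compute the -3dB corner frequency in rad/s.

Corner frequency = 1/τ = 1/3.1194 = 0.321 rad/s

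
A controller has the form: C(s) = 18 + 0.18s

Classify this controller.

This is a Proportional-Derivative (PD) controller.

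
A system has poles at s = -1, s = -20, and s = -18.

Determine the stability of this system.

All poles are in the left half-plane. System is stable.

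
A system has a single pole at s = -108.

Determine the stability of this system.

Pole at s = -108 is in the left half-plane. Stable.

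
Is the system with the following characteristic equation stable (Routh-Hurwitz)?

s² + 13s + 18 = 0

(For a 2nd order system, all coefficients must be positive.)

Coefficients: 1, 13, 18. All positive, so system is stable.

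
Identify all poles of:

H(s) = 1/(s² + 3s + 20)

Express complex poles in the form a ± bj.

Discriminant = 3² - 4×1×20 = 9 - 80 = -71 < 0, so the poles are a complex conjugate pair s = (-3 ± j√71)/(2×1). Real part = -3/(2×1) = -3/2 = -1.5; imaginary part = ±√71/(2×1) ≈ 4.2131. Poles: s = -1.5 ± 4.2131j.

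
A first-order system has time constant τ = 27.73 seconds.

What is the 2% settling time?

For first-order system, 2% settling time ≈ 4τ = 4 × 27.73 = 110.92 s.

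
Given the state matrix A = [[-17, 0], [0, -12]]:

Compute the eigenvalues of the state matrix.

For diagonal matrix, eigenvalues are diagonal entries: λ₁ = -17, λ₂ = -12.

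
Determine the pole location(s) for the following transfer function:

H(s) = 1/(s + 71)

Pole is where denominator = 0: s + 71 = 0, so s = -71.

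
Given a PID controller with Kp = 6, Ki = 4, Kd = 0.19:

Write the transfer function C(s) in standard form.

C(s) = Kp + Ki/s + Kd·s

Substituting values: C(s) = 6 + 4/s + 0.19s = (0.19s² + 6s + 4)/s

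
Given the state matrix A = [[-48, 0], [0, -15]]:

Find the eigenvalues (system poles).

For diagonal matrix, eigenvalues are diagonal entries: λ₁ = -48, λ₂ = -15.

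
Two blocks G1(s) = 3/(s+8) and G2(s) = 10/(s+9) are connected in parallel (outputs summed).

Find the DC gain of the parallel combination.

Parallel: G_eq = G1 + G2. DC gain = G1(0) + G2(0) = 3/8 + 10/9 = 0.375 + 1.1111 = 1.4861.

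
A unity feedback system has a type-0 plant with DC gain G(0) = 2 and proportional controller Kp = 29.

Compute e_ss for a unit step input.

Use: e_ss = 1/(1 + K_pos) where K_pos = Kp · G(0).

K_pos = Kp · G(0) = 29 × 2 = 58. e_ss = 1/(1 + 58) = 0.0169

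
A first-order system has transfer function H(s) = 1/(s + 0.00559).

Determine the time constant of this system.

For H(s) = 1/(s + 1/τ), the pole is at -1/τ = -0.00559, so τ = 1/0.00559 = 178.9 s.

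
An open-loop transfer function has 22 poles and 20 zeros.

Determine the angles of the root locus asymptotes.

n - m = 22 - 20 = 2. Angles: θk = (2k + 1)·180°/2 = 90°, 270°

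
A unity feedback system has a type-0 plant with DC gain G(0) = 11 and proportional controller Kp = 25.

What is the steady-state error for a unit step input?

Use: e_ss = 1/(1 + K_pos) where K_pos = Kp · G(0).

K_pos = Kp · G(0) = 25 × 11 = 275. e_ss = 1/(1 + 275) = 0.0036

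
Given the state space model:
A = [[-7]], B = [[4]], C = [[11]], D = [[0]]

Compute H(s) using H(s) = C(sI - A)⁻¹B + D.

(sI - A)⁻¹ = 1/(s + 7). H(s) = 11 × 4/(s + 7) + 0 = 44/(s + 7).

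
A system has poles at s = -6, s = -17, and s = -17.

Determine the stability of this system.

All poles are in the left half-plane. System is stable.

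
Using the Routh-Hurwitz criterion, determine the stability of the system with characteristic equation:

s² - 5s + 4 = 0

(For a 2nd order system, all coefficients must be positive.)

Coefficients: 1, -5, 4. b=-5 not positive, so system is unstable.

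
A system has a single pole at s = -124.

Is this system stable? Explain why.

Pole at s = -124 is in the left half-plane. Stable.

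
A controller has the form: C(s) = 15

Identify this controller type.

This is a Proportional (P) controller.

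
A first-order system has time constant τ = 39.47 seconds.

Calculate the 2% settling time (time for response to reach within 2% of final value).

For first-order system, 2% settling time ≈ 4τ = 4 × 39.47 = 157.88 s.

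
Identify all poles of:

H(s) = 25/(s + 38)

Pole is where denominator = 0: s + 38 = 0, so s = -38.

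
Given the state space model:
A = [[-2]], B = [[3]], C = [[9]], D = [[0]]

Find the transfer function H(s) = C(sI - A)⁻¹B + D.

(sI - A)⁻¹ = 1/(s + 2). H(s) = 9 × 3/(s + 2) + 0 = 27/(s + 2).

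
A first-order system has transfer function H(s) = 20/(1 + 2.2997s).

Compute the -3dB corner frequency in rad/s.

Corner frequency = 1/τ = 1/2.2997 = 0.435 rad/s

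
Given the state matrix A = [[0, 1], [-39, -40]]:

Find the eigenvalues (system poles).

det(A - λI) = λ² - (-40)λ + 39 = (λ - (-39))(λ - (-1)). Eigenvalues: -39, -1.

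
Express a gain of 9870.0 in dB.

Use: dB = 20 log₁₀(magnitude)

dB = 20 log₁₀(9870.0) = 79.9 dB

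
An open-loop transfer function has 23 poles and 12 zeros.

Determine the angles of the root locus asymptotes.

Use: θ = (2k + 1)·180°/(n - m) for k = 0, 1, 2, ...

n - m = 23 - 12 = 11. Angles: θk = (2k + 1)·180°/11 = 16.36°, 49.09°, 81.82°, 114.55°, 147.27°, 180°, 212.73°, 245.45°, 278.18°, 310.91°, 343.64°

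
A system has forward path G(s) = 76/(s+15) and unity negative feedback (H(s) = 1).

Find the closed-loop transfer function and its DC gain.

T(s) = G/(1+GH) = [76/(s+15)] / [1 + 76/(s+15)] = 76/(s+15+76) = 76/(s+91). DC gain = 76/91 = 0.8352.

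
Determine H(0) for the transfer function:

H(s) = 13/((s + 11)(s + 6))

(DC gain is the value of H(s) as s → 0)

DC gain = H(0) = 13/(11 × 6) = 13/66 = 0.1970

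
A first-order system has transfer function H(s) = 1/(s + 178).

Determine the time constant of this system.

For H(s) = 1/(s + 1/τ), the pole is at -1/τ = -178, so τ = 1/178 = 0.0056 s.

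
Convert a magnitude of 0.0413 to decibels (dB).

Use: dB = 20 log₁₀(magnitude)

dB = 20 log₁₀(0.0413) = -27.7 dB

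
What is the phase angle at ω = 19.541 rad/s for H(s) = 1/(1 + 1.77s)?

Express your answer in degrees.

Phase = -arctan(ωτ) = -arctan(19.541 × 1.77) = -88.3°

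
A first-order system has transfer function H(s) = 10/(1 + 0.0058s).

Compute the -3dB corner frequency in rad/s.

Corner frequency = 1/τ = 1/0.0058 = 172.414 rad/s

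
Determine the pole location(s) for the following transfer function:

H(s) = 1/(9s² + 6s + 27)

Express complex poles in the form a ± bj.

Discriminant = 6² - 4×9×27 = 36 - 972 = -936 < 0, so the poles are a complex conjugate pair s = (-6 ± j√936)/(2×9). Real part = -6/(2×9) = -6/18 ≈ -0.3333; imaginary part = ±√936/(2×9) ≈ 1.6997. Poles: s = -0.3333 ± 1.6997j.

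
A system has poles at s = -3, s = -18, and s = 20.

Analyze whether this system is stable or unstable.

Pole(s) at s = 20 are not in the left half-plane. System is unstable.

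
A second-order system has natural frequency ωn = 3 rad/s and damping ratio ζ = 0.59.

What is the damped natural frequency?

ωd = ωn√(1 - ζ²) = 3√(1 - 0.59²) = 2.42 rad/s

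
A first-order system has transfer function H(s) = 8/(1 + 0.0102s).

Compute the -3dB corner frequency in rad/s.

Corner frequency = 1/τ = 1/0.0102 = 98.039 rad/s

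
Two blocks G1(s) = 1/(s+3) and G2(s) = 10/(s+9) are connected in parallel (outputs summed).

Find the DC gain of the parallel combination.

Parallel: G_eq = G1 + G2. DC gain = G1(0) + G2(0) = 1/3 + 10/9 = 0.3333 + 1.1111 = 1.4444.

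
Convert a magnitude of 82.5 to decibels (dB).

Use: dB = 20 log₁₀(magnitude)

dB = 20 log₁₀(82.5) = 38.3 dB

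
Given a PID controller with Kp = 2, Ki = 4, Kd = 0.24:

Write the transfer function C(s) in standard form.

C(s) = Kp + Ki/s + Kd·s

Substituting values: C(s) = 2 + 4/s + 0.24s = (0.24s² + 2s + 4)/s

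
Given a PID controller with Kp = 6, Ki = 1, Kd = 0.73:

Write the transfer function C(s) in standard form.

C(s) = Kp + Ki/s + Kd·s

Substituting values: C(s) = 6 + 1/s + 0.73s = (0.73s² + 6s + 1)/s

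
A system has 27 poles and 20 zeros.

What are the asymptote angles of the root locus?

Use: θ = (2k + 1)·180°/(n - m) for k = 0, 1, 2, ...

n - m = 27 - 20 = 7. Angles: θk = (2k + 1)·180°/7 = 25.71°, 77.14°, 128.57°, 180°, 231.43°, 282.86°, 334.29°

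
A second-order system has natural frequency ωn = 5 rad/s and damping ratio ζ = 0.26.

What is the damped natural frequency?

ωd = ωn√(1 - ζ²) = 5√(1 - 0.26²) = 4.83 rad/s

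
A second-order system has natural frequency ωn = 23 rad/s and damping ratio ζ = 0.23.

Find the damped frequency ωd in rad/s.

ωd = ωn√(1 - ζ²) = 23√(1 - 0.23²) = 22.38 rad/s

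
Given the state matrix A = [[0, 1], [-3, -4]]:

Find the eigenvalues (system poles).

det(A - λI) = λ² - (-4)λ + 3 = (λ - (-3))(λ - (-1)). Eigenvalues: -3, -1.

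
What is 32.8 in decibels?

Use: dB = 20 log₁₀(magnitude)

dB = 20 log₁₀(32.8) = 30.3 dB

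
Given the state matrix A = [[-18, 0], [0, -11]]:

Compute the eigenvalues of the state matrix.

For diagonal matrix, eigenvalues are diagonal entries: λ₁ = -18, λ₂ = -11.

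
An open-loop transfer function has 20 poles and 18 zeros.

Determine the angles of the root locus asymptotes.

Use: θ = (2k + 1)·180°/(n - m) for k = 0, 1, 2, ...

n - m = 20 - 18 = 2. Angles: θk = (2k + 1)·180°/2 = 90°, 270°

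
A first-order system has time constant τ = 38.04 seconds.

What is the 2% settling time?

For first-order system, 2% settling time ≈ 4τ = 4 × 38.04 = 152.16 s.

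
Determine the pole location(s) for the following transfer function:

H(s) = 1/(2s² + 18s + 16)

Discriminant = 18² - 4×2×16 = 324 - 128 = 196 > 0, so two distinct real poles. Using quadratic formula: s = (-18 ± √196)/(2×2) = (-18 ± √196)/4, with √196 = 14. s₁ = -4/4 = -1, s₂ = -32/4 = -8. Poles: s₁ = -1, s₂ = -8.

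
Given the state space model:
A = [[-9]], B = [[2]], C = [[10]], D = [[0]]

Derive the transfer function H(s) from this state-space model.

(sI - A)⁻¹ = 1/(s + 9). H(s) = 10 × 2/(s + 9) + 0 = 20/(s + 9).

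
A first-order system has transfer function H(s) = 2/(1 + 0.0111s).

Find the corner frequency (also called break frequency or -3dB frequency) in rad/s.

Corner frequency = 1/τ = 1/0.0111 = 90.09 rad/s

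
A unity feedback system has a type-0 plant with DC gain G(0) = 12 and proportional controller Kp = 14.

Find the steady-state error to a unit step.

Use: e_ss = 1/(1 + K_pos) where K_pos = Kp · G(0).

K_pos = Kp · G(0) = 14 × 12 = 168. e_ss = 1/(1 + 168) = 0.0059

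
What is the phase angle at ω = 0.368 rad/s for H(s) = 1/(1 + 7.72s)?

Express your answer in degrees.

Phase = -arctan(ωτ) = -arctan(0.368 × 7.72) = -70.6°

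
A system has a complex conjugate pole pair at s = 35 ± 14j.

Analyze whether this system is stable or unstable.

Real part of poles is 35 (> 0, right half-plane). Unstable.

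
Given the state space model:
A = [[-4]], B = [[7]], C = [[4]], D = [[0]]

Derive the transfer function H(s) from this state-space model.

(sI - A)⁻¹ = 1/(s + 4). H(s) = 4 × 7/(s + 4) + 0 = 28/(s + 4).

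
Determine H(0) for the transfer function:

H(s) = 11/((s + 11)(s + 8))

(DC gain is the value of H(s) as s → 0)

DC gain = H(0) = 11/(11 × 8) = 11/88 = 0.125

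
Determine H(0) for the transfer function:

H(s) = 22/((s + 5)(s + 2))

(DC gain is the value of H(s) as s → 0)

DC gain = H(0) = 22/(5 × 2) = 22/10 = 2.2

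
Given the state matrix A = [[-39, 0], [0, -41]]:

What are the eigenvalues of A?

For diagonal matrix, eigenvalues are diagonal entries: λ₁ = -39, λ₂ = -41.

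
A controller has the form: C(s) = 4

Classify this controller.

This is a Proportional (P) controller.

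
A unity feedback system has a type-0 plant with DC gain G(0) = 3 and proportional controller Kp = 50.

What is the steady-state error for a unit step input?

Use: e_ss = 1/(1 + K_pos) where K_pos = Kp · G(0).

K_pos = Kp · G(0) = 50 × 3 = 150. e_ss = 1/(1 + 150) = 0.0066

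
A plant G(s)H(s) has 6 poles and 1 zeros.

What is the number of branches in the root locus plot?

Root locus has n branches where n = number of poles = 6.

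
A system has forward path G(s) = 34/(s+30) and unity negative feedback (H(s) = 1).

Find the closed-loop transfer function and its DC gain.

T(s) = G/(1+GH) = [34/(s+30)] / [1 + 34/(s+30)] = 34/(s+30+34) = 34/(s+64). DC gain = 34/64 = 0.53125.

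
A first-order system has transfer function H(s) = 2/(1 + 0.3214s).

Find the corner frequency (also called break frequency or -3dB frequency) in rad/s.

Corner frequency = 1/τ = 1/0.3214 = 3.111 rad/s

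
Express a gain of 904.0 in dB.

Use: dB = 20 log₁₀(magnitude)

dB = 20 log₁₀(904.0) = 59.1 dB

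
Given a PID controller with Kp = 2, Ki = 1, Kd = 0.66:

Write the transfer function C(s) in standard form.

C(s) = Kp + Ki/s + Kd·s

Substituting values: C(s) = 2 + 1/s + 0.66s = (0.66s² + 2s + 1)/s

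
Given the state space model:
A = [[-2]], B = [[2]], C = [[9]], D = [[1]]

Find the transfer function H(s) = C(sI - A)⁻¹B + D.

(sI - A)⁻¹ = 1/(s + 2). H(s) = 9×2/(s + 2) + 1 = (s + 20)/(s + 2).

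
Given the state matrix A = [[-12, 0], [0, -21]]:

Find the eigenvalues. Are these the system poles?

For diagonal matrix, eigenvalues are diagonal entries: λ₁ = -12, λ₂ = -21. Eigenvalues of A = system poles.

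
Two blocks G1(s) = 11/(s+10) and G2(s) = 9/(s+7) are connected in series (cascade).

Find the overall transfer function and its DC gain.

Series: multiply transfer functions. G_eq = 11/(s+10) × 9/(s+7) = 99/((s+10)(s+7)). DC gain = 99/(10×7) = 1.4143.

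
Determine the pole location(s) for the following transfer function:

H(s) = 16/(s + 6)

Pole is where denominator = 0: s + 6 = 0, so s = -6.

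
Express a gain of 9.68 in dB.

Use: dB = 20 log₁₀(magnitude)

dB = 20 log₁₀(9.68) = 19.7 dB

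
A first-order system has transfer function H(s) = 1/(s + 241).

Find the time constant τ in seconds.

For H(s) = 1/(s + 1/τ), the pole is at -1/τ = -241, so τ = 1/241 = 0.0041 s.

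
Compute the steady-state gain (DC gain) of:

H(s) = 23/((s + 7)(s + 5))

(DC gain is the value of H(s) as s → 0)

DC gain = H(0) = 23/(7 × 5) = 23/35 = 0.6571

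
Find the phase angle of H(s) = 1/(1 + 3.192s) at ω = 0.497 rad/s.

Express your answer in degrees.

Phase = -arctan(ωτ) = -arctan(0.497 × 3.192) = -57.8°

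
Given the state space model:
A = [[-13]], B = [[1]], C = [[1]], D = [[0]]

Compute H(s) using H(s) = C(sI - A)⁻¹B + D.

(sI - A)⁻¹ = 1/(s + 13). H(s) = 1 × 1/(s + 13) + 0 = 1/(s + 13).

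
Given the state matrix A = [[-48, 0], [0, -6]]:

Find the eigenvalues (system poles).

For diagonal matrix, eigenvalues are diagonal entries: λ₁ = -48, λ₂ = -6.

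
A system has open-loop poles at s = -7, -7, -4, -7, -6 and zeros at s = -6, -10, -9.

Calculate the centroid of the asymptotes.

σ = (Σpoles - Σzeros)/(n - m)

σ = (Σpoles - Σzeros)/(n - m) = (-31 - (-25))/(5 - 3) = -6/2 = -3.0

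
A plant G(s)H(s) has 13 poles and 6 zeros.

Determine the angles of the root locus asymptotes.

n - m = 13 - 6 = 7. Angles: θk = (2k + 1)·180°/7 = 25.71°, 77.14°, 128.57°, 180°, 231.43°, 282.86°, 334.29°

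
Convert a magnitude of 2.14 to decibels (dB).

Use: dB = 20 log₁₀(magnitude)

dB = 20 log₁₀(2.14) = 6.6 dB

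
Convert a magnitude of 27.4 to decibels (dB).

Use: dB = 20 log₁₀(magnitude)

dB = 20 log₁₀(27.4) = 28.8 dB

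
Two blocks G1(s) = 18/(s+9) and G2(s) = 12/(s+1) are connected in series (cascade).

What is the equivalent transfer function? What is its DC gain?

Series: multiply transfer functions. G_eq = 18/(s+9) × 12/(s+1) = 216/((s+9)(s+1)). DC gain = 216/(9×1) = 24.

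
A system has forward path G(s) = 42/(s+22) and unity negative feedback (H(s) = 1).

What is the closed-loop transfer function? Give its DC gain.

T(s) = G/(1+GH) = [42/(s+22)] / [1 + 42/(s+22)] = 42/(s+22+42) = 42/(s+64). DC gain = 42/64 = 0.65625.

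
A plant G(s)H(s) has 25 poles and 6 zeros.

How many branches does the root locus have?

Root locus has n branches where n = number of poles = 25.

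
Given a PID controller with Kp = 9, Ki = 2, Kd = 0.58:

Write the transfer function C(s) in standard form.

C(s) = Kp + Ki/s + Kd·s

Substituting values: C(s) = 9 + 2/s + 0.58s = (0.58s² + 9s + 2)/s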